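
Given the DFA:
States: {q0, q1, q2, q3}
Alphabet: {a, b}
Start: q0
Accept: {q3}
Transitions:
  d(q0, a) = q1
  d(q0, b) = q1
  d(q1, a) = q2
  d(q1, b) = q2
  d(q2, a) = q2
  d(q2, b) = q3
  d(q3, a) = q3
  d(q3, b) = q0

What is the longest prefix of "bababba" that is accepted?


Run the DFA, marking each prefix where the state is accepting:
  "" -> q0 [reject]
  "b" -> q1 [reject]
  "ba" -> q2 [reject]
  "bab" -> q3 [accept]
  "baba" -> q3 [accept]
  "babab" -> q0 [reject]
  "bababb" -> q1 [reject]
  "bababba" -> q2 [reject]

"baba"


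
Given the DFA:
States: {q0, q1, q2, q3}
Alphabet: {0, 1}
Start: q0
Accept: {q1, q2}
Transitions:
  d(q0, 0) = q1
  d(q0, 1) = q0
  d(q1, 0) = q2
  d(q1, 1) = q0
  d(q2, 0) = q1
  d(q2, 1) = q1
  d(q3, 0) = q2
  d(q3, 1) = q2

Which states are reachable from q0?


BFS from q0:
  layer 0: {q0}
  layer 1: {q1}
  layer 2: {q2}

{q0, q1, q2}


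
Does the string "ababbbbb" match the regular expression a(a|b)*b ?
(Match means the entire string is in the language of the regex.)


|string| = 8; first = 'a'; last = 'b'

Yes, "ababbbbb" matches a(a|b)*b


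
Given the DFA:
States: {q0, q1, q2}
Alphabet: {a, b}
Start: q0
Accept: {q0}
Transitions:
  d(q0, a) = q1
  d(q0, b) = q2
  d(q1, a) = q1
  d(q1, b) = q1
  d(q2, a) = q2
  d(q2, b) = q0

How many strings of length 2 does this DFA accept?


Enumerating all length-2 strings:
  "aa" -> q1 [reject]
  "ab" -> q1 [reject]
  "ba" -> q2 [reject]
  "bb" -> q0 [accept]

1 out of 4


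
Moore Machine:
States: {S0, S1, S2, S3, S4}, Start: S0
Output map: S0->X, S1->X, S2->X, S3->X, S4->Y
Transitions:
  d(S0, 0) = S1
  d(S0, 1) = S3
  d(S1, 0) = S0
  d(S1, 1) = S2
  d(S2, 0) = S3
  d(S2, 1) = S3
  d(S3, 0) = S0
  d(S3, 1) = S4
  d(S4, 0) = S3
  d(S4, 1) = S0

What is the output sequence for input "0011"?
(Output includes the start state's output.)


Start: S0 (output X)
  --0--> S1 (output X)
  --0--> S0 (output X)
  --1--> S3 (output X)
  --1--> S4 (output Y)

"XXXXY"


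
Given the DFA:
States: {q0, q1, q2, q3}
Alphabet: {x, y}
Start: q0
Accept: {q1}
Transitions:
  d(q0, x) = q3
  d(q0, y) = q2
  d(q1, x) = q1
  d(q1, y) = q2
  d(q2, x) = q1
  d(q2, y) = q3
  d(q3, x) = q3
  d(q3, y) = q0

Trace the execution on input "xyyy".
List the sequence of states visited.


Input: xyyy
d(q0, x) = q3
d(q3, y) = q0
d(q0, y) = q2
d(q2, y) = q3


q0 -> q3 -> q0 -> q2 -> q3


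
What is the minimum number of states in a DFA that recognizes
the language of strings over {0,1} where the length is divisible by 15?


States track (length) mod 15.
Need 15 states: one per remainder 0..14; accept = remainder 0.

15


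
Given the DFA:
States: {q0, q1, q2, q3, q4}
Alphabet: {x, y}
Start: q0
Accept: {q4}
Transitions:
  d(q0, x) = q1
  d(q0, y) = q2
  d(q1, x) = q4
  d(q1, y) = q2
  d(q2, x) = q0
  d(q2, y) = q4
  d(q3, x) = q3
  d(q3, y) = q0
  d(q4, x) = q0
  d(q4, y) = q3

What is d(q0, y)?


Looking up transition d(q0, y)

q2


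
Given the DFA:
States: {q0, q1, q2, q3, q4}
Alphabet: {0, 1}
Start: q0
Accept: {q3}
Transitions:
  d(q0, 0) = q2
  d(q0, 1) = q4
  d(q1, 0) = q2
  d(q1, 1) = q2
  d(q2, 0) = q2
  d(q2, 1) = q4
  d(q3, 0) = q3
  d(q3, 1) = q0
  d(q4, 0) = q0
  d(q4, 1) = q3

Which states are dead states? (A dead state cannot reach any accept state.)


Forward reachability from each state:
  q0 -> reaches accept state q3 (live)
  q1 -> reaches accept state q3 (live)
  q2 -> reaches accept state q3 (live)
  q3 -> reaches accept state q3 (live)
  q4 -> reaches accept state q3 (live)

None (all states can reach an accept state)


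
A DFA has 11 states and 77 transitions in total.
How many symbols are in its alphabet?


Each state has exactly one transition per symbol.
|alphabet| = transitions / states = 77 / 11 = 7

7


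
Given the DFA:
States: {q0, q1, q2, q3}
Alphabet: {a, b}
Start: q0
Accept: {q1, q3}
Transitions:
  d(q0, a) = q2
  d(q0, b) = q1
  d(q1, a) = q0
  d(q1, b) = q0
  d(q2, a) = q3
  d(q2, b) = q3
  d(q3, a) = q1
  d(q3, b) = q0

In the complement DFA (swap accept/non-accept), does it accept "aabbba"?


Trace: q0 -> q2 -> q3 -> q0 -> q1 -> q0 -> q2
Final: q2
Original accept: {q1, q3}
Complement: q2 is not in original accept

Yes, complement accepts (original rejects)


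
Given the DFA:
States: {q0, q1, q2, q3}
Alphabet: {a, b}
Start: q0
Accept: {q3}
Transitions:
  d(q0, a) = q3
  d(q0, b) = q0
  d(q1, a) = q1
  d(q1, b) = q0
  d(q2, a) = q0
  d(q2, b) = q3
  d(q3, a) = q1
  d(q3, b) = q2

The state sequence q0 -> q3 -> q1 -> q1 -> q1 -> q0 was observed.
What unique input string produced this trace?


Trace back each transition to find the symbol:
  q0 --[a]--> q3
  q3 --[a]--> q1
  q1 --[a]--> q1
  q1 --[a]--> q1
  q1 --[b]--> q0

"aaaab"


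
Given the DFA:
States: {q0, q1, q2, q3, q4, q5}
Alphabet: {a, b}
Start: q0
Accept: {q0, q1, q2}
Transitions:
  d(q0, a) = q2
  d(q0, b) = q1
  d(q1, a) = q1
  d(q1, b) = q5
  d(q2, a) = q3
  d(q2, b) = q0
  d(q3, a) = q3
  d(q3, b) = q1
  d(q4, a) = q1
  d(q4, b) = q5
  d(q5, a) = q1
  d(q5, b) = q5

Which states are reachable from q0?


BFS from q0:
  layer 0: {q0}
  layer 1: {q1, q2}
  layer 2: {q3, q5}

{q0, q1, q2, q3, q5}


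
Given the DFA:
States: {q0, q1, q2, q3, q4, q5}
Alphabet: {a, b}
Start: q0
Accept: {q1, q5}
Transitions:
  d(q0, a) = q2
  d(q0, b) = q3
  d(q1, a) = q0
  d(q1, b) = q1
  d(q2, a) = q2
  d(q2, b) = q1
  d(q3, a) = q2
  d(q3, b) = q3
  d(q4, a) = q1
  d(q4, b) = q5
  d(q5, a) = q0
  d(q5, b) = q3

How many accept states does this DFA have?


Accept states listed: {q1, q5}
Counting: q1(1) q5(2)

2


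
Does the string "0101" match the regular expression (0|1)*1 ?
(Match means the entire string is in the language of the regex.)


|string| = 4; first = '0'; last = '1'

Yes, "0101" matches (0|1)*1


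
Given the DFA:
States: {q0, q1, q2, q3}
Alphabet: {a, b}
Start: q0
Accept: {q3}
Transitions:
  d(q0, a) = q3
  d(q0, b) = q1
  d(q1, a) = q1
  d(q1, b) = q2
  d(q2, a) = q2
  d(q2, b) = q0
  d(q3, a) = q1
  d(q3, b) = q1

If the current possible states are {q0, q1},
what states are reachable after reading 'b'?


Apply transition on 'b' from each current state:
  d(q0, b) = q1
  d(q1, b) = q2

{q1, q2}


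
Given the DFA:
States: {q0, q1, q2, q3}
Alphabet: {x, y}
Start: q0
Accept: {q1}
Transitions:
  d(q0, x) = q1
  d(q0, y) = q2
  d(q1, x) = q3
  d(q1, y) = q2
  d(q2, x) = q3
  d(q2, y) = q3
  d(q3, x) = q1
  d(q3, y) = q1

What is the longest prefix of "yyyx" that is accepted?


Run the DFA, marking each prefix where the state is accepting:
  "" -> q0 [reject]
  "y" -> q2 [reject]
  "yy" -> q3 [reject]
  "yyy" -> q1 [accept]
  "yyyx" -> q3 [reject]

"yyy"


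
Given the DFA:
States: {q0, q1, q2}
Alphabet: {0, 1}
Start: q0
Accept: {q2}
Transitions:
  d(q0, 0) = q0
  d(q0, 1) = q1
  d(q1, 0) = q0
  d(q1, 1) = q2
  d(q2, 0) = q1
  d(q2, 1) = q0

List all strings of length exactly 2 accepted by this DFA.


All strings of length 2: 4 total
Accepted: 1

"11"


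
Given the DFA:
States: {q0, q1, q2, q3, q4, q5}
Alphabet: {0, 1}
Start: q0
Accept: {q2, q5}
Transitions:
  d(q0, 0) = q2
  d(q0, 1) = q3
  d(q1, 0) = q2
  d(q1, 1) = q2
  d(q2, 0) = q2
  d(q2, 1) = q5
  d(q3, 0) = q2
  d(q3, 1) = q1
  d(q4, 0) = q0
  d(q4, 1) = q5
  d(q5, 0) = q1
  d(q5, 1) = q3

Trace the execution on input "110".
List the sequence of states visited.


Input: 110
d(q0, 1) = q3
d(q3, 1) = q1
d(q1, 0) = q2


q0 -> q3 -> q1 -> q2


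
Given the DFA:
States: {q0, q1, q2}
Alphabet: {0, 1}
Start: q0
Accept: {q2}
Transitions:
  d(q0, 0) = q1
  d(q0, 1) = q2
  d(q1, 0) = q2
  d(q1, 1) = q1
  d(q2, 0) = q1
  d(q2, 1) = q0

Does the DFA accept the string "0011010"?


Trace: q0 -> q1 -> q2 -> q0 -> q2 -> q1 -> q1 -> q2
Final state: q2
Accept states: {q2}

Yes, accepted (final state q2 is an accept state)


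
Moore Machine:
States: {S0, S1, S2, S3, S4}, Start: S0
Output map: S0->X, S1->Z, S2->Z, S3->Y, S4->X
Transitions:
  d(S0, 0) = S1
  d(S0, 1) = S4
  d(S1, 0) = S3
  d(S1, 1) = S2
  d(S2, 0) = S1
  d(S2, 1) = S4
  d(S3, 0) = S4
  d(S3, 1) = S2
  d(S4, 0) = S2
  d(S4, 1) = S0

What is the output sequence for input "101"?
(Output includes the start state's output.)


Start: S0 (output X)
  --1--> S4 (output X)
  --0--> S2 (output Z)
  --1--> S4 (output X)

"XXZX"


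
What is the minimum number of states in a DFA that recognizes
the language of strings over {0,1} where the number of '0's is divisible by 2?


States track (count of '0') mod 2.
Need 2 states: one per remainder 0..1; accept = remainder 0.

2


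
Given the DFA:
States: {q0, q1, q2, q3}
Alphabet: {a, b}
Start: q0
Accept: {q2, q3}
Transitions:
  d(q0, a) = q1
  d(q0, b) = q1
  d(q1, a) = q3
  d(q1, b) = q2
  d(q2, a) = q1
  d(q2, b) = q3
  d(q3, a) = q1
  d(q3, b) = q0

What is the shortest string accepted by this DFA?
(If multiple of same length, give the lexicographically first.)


BFS by string length (lex-first path to each state shown):
  len 0: q0<-""
  len 1: q1<-"a"
  len 2: q2<-"ab", q3<-"aa"
Found accept state at length 2.

"aa"


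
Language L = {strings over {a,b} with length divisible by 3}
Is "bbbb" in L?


length = 4; 4 mod 3 = 1

No, "bbbb" is not in L


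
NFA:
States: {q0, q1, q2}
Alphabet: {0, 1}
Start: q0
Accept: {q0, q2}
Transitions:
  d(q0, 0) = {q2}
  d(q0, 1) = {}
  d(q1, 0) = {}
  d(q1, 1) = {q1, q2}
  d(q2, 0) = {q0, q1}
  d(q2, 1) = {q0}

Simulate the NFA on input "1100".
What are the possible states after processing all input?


Start: {q0}
  --1--> {}
  --1--> {}
  --0--> {}
  --0--> {}

{} (empty set, no valid transitions)


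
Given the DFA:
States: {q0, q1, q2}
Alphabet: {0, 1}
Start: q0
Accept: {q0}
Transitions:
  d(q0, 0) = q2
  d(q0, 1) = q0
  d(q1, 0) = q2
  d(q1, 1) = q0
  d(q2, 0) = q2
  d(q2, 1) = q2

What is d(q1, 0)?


Looking up transition d(q1, 0)

q2


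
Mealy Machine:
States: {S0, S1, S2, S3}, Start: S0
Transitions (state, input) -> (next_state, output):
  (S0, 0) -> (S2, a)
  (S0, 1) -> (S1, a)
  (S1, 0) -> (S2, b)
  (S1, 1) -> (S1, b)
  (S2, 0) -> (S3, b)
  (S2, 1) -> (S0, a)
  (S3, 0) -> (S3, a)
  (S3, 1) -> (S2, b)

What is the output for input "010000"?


Step-by-step:
  (S0, 0) -> (S2, a)
  (S2, 1) -> (S0, a)
  (S0, 0) -> (S2, a)
  (S2, 0) -> (S3, b)
  (S3, 0) -> (S3, a)
  (S3, 0) -> (S3, a)

"aaabaa"


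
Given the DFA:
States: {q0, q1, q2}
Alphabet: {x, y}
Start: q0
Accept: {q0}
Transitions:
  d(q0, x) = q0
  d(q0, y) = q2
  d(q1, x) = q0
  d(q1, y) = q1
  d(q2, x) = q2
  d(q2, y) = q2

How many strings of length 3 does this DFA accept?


Enumerating all length-3 strings:
  "xxx" -> q0 [accept]
  "xxy" -> q2 [reject]
  "xyx" -> q2 [reject]
  "xyy" -> q2 [reject]
  "yxx" -> q2 [reject]
  "yxy" -> q2 [reject]
  "yyx" -> q2 [reject]
  "yyy" -> q2 [reject]

1 out of 8


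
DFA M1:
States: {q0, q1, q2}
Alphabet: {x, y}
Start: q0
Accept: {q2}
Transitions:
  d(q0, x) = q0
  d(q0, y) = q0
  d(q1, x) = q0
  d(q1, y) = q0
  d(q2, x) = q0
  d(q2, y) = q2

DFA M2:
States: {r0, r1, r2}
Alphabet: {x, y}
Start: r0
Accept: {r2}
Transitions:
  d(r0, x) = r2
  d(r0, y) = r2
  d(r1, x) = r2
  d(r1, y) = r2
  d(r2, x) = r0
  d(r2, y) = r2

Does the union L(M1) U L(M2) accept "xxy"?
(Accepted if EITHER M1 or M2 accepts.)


M1: final=q0 accepted=False
M2: final=r2 accepted=True

Yes, union accepts


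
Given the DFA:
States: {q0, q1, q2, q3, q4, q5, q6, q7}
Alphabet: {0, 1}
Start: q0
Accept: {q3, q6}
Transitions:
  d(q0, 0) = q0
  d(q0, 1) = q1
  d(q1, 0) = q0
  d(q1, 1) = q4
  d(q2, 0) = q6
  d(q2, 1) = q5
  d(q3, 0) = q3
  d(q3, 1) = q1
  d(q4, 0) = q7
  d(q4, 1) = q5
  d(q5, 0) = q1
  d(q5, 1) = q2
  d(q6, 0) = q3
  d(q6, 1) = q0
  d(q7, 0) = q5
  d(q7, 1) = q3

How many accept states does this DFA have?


Accept states listed: {q3, q6}
Counting: q3(1) q6(2)

2


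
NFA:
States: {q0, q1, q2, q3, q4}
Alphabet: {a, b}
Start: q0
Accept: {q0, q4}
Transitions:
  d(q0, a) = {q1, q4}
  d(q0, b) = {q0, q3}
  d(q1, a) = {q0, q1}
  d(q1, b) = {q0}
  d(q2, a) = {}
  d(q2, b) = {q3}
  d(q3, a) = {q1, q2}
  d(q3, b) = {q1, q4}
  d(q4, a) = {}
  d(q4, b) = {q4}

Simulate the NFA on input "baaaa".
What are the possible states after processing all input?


Start: {q0}
  --b--> {q0, q3}
  --a--> {q1, q2, q4}
  --a--> {q0, q1}
  --a--> {q0, q1, q4}
  --a--> {q0, q1, q4}

{q0, q1, q4}


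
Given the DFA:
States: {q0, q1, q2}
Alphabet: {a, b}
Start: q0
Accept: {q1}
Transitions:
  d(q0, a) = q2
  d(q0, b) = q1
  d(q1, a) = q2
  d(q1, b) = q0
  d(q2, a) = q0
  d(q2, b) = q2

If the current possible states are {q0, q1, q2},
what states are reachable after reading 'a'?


Apply transition on 'a' from each current state:
  d(q0, a) = q2
  d(q1, a) = q2
  d(q2, a) = q0

{q0, q2}


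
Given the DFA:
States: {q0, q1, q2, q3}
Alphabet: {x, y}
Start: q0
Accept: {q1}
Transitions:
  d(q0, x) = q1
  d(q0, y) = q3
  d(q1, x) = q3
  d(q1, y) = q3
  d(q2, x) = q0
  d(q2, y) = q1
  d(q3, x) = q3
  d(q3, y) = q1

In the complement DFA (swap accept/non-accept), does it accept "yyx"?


Trace: q0 -> q3 -> q1 -> q3
Final: q3
Original accept: {q1}
Complement: q3 is not in original accept

Yes, complement accepts (original rejects)


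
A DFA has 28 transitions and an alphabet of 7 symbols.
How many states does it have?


Each state has exactly one transition per symbol.
states = transitions / |alphabet| = 28 / 7 = 4

4


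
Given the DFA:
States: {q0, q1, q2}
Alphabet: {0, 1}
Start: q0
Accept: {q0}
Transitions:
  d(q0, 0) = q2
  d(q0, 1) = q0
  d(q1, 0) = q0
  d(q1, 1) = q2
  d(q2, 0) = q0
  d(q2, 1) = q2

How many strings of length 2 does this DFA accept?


Enumerating all length-2 strings:
  "00" -> q0 [accept]
  "01" -> q2 [reject]
  "10" -> q2 [reject]
  "11" -> q0 [accept]

2 out of 4


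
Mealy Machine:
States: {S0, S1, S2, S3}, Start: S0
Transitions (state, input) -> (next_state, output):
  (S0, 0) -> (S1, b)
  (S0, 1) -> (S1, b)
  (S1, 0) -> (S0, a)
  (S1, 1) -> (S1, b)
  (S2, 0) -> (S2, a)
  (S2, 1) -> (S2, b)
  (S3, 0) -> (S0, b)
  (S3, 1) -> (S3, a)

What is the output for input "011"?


Step-by-step:
  (S0, 0) -> (S1, b)
  (S1, 1) -> (S1, b)
  (S1, 1) -> (S1, b)

"bbb"


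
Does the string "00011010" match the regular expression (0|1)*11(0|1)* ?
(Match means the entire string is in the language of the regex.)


|string| = 8; first = '0'; last = '0'

Yes, "00011010" matches (0|1)*11(0|1)*


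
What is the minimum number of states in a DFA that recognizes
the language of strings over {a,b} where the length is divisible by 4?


States track (length) mod 4.
Need 4 states: one per remainder 0..3; accept = remainder 0.

4


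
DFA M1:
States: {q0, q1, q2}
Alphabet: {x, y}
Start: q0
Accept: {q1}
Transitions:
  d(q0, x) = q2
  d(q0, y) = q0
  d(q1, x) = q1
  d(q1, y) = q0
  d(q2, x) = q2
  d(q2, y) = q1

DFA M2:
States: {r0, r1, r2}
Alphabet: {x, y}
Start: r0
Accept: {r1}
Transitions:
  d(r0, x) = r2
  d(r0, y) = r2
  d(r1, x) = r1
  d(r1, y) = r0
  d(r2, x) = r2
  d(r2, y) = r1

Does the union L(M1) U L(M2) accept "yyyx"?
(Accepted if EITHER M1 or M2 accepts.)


M1: final=q2 accepted=False
M2: final=r2 accepted=False

No, union rejects (neither accepts)


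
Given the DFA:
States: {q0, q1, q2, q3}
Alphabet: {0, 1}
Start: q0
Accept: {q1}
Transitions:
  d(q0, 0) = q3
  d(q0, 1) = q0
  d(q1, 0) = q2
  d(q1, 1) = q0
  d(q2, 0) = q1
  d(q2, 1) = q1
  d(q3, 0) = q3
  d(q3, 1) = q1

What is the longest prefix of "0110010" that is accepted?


Run the DFA, marking each prefix where the state is accepting:
  "" -> q0 [reject]
  "0" -> q3 [reject]
  "01" -> q1 [accept]
  "011" -> q0 [reject]
  "0110" -> q3 [reject]
  "01100" -> q3 [reject]
  "011001" -> q1 [accept]
  "0110010" -> q2 [reject]

"011001"


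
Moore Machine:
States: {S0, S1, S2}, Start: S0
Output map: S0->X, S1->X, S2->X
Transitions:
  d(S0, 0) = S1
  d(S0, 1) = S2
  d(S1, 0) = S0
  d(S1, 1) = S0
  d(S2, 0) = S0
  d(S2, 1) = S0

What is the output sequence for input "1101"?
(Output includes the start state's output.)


Start: S0 (output X)
  --1--> S2 (output X)
  --1--> S0 (output X)
  --0--> S1 (output X)
  --1--> S0 (output X)

"XXXXX"


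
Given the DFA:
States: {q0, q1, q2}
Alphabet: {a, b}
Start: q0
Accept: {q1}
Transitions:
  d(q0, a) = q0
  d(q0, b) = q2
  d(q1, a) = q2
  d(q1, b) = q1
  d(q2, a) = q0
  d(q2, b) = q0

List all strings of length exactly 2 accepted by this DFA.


All strings of length 2: 4 total
Accepted: 0

None


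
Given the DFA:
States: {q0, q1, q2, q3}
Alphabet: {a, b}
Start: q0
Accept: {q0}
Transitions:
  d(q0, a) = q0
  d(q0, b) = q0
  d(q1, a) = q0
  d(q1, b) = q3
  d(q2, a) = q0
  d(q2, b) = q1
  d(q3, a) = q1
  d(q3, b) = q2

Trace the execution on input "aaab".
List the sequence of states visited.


Input: aaab
d(q0, a) = q0
d(q0, a) = q0
d(q0, a) = q0
d(q0, b) = q0


q0 -> q0 -> q0 -> q0 -> q0


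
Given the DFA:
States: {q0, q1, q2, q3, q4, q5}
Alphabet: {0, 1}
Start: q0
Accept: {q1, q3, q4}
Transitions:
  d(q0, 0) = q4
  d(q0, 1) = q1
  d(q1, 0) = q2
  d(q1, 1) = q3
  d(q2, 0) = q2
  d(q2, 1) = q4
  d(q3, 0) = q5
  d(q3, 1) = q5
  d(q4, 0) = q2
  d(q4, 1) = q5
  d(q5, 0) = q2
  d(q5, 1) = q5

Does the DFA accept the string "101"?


Trace: q0 -> q1 -> q2 -> q4
Final state: q4
Accept states: {q1, q3, q4}

Yes, accepted (final state q4 is an accept state)


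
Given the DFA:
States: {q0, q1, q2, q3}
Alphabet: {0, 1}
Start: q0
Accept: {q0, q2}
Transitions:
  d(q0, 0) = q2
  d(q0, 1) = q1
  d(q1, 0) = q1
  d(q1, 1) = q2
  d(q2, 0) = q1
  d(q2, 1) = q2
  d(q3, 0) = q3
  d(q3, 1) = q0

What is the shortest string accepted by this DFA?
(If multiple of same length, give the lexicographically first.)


BFS by string length (lex-first path to each state shown):
  len 0: q0<-""
Found accept state at length 0.

"" (empty string)


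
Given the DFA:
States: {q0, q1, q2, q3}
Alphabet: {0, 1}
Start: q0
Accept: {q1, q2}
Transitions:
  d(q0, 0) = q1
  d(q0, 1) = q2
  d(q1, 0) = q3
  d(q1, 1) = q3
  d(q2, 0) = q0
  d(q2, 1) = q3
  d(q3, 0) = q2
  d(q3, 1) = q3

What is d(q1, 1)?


Looking up transition d(q1, 1)

q3


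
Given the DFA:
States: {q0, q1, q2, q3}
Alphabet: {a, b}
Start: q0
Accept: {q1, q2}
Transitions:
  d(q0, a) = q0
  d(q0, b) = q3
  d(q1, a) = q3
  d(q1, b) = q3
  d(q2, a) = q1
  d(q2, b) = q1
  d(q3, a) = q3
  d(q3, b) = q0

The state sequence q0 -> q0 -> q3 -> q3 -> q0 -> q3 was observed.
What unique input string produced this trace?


Trace back each transition to find the symbol:
  q0 --[a]--> q0
  q0 --[b]--> q3
  q3 --[a]--> q3
  q3 --[b]--> q0
  q0 --[b]--> q3

"ababb"


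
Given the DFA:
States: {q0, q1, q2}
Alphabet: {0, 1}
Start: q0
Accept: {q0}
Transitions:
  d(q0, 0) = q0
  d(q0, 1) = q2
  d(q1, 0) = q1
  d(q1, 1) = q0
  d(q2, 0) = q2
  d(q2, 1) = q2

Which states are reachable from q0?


BFS from q0:
  layer 0: {q0}
  layer 1: {q2}

{q0, q2}


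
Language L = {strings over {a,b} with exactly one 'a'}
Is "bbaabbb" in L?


count('a') = 2

No, "bbaabbb" is not in L


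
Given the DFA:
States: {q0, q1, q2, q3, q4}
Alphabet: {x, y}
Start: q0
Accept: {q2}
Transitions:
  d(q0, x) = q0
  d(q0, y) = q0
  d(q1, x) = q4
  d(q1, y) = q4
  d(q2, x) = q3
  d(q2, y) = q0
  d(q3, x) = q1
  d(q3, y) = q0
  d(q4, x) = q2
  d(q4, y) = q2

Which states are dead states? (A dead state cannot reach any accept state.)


Forward reachability from each state:
  q0 -> reaches {q0}, no accept state (dead)
  q1 -> reaches accept state q2 (live)
  q2 -> reaches accept state q2 (live)
  q3 -> reaches accept state q2 (live)
  q4 -> reaches accept state q2 (live)

{q0}


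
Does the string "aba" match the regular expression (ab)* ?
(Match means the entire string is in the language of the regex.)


|string| = 3; first = 'a'; last = 'a'

No, "aba" does not match (ab)*


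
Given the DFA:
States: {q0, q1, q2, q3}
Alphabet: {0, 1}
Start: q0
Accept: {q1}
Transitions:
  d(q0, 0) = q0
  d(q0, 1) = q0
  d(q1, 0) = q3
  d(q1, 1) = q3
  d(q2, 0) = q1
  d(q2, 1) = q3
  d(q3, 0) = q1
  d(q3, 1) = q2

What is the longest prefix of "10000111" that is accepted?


Run the DFA, marking each prefix where the state is accepting:
  "" -> q0 [reject]
  "1" -> q0 [reject]
  "10" -> q0 [reject]
  "100" -> q0 [reject]
  "1000" -> q0 [reject]
  "10000" -> q0 [reject]
  "100001" -> q0 [reject]
  "1000011" -> q0 [reject]
  "10000111" -> q0 [reject]

No prefix is accepted


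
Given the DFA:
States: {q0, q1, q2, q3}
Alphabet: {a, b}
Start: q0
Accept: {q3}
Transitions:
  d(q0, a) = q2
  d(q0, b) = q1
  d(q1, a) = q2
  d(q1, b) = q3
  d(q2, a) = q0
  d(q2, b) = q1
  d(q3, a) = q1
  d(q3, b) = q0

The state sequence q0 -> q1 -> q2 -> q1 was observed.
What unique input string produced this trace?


Trace back each transition to find the symbol:
  q0 --[b]--> q1
  q1 --[a]--> q2
  q2 --[b]--> q1

"bab"


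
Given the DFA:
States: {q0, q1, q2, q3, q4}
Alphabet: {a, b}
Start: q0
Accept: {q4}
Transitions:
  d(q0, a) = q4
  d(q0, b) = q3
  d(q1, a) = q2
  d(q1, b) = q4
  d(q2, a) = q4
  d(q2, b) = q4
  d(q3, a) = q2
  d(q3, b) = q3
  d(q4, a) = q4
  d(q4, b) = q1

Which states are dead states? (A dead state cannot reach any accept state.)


Forward reachability from each state:
  q0 -> reaches accept state q4 (live)
  q1 -> reaches accept state q4 (live)
  q2 -> reaches accept state q4 (live)
  q3 -> reaches accept state q4 (live)
  q4 -> reaches accept state q4 (live)

None (all states can reach an accept state)


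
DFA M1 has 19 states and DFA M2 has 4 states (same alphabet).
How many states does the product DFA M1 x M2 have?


Product construction pairs every M1 state with every M2 state.
19 * 4 = 76

76


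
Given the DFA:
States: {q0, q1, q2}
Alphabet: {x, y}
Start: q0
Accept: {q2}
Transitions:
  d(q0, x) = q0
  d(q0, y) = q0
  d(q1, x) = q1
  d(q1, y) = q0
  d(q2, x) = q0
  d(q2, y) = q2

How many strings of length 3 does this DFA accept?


Enumerating all length-3 strings:
  "xxx" -> q0 [reject]
  "xxy" -> q0 [reject]
  "xyx" -> q0 [reject]
  "xyy" -> q0 [reject]
  "yxx" -> q0 [reject]
  "yxy" -> q0 [reject]
  "yyx" -> q0 [reject]
  "yyy" -> q0 [reject]

0 out of 8


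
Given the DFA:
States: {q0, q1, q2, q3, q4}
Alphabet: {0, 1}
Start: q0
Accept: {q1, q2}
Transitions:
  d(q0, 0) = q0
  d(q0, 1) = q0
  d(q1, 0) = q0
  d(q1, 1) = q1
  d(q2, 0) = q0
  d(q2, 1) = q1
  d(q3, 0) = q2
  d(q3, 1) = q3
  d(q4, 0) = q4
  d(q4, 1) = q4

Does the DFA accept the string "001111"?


Trace: q0 -> q0 -> q0 -> q0 -> q0 -> q0 -> q0
Final state: q0
Accept states: {q1, q2}

No, rejected (final state q0 is not an accept state)


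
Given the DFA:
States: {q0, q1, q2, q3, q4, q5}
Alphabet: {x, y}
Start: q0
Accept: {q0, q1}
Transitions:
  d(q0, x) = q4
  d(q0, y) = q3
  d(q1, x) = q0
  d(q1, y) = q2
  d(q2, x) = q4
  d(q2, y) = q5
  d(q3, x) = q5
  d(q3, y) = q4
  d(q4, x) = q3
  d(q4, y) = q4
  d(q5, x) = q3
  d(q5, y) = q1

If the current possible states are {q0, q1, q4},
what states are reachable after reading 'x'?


Apply transition on 'x' from each current state:
  d(q0, x) = q4
  d(q1, x) = q0
  d(q4, x) = q3

{q0, q3, q4}


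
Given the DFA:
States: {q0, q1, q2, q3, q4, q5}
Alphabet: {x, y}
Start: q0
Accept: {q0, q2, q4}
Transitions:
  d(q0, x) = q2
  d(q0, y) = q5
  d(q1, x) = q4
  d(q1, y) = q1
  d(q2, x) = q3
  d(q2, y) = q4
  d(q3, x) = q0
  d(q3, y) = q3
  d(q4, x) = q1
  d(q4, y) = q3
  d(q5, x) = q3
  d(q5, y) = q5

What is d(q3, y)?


Looking up transition d(q3, y)

q3


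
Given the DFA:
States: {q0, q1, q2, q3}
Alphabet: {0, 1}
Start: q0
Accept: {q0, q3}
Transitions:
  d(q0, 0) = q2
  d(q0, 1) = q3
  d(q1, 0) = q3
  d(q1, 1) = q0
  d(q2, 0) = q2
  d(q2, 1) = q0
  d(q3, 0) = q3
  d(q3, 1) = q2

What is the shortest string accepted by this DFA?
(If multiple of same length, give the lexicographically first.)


BFS by string length (lex-first path to each state shown):
  len 0: q0<-""
Found accept state at length 0.

"" (empty string)


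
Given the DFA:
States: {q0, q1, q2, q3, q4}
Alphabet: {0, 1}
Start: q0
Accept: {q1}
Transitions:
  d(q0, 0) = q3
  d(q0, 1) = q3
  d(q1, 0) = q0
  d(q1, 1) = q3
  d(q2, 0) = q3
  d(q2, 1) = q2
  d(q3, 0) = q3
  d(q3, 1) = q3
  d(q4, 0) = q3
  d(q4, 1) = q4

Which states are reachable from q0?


BFS from q0:
  layer 0: {q0}
  layer 1: {q3}

{q0, q3}


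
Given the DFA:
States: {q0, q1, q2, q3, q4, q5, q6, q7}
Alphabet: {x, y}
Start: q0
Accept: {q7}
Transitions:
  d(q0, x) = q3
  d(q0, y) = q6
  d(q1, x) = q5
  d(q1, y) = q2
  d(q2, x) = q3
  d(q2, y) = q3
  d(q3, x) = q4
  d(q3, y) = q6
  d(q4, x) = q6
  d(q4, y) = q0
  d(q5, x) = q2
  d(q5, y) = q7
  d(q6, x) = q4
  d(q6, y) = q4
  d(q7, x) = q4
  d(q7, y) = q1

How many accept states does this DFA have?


Accept states listed: {q7}
Counting: q7(1)

1


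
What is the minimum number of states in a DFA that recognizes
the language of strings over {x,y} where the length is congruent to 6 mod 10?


States track (length) mod 10.
Need 10 states: one per remainder 0..9; accept = remainder 6.

10


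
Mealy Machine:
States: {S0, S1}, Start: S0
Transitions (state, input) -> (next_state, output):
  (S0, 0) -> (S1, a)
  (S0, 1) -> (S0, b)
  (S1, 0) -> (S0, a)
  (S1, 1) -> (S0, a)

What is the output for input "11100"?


Step-by-step:
  (S0, 1) -> (S0, b)
  (S0, 1) -> (S0, b)
  (S0, 1) -> (S0, b)
  (S0, 0) -> (S1, a)
  (S1, 0) -> (S0, a)

"bbbaa"


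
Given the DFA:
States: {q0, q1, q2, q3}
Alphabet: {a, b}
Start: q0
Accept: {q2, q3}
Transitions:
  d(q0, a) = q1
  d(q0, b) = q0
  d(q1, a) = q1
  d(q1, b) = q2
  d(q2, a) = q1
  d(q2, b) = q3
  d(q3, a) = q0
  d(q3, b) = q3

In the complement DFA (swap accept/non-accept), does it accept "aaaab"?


Trace: q0 -> q1 -> q1 -> q1 -> q1 -> q2
Final: q2
Original accept: {q2, q3}
Complement: q2 is in original accept

No, complement rejects (original accepts)


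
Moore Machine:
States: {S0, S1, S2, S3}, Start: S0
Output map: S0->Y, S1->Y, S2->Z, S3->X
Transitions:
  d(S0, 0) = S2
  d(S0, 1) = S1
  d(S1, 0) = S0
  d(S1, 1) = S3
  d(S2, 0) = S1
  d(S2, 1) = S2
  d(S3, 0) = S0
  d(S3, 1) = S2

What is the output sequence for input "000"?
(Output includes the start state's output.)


Start: S0 (output Y)
  --0--> S2 (output Z)
  --0--> S1 (output Y)
  --0--> S0 (output Y)

"YZYY"


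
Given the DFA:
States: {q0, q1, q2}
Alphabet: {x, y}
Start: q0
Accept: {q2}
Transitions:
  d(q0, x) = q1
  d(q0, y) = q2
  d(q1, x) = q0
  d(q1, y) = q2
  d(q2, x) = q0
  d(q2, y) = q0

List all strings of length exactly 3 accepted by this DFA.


All strings of length 3: 8 total
Accepted: 3

"xxy", "yxy", "yyy"


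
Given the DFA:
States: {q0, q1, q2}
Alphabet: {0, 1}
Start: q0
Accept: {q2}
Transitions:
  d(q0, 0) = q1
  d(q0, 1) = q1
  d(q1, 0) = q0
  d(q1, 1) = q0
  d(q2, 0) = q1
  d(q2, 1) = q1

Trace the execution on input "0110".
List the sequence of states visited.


Input: 0110
d(q0, 0) = q1
d(q1, 1) = q0
d(q0, 1) = q1
d(q1, 0) = q0


q0 -> q1 -> q0 -> q1 -> q0


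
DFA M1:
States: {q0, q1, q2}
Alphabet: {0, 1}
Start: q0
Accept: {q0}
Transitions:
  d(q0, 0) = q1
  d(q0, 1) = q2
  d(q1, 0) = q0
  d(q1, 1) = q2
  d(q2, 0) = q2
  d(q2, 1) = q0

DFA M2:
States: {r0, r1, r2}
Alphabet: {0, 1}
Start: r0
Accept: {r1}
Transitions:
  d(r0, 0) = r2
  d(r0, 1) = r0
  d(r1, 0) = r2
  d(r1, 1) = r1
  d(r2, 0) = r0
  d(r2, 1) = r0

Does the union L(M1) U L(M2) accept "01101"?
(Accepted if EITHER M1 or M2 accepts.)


M1: final=q2 accepted=False
M2: final=r0 accepted=False

No, union rejects (neither accepts)


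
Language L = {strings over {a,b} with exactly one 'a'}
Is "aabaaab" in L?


count('a') = 5

No, "aabaaab" is not in L


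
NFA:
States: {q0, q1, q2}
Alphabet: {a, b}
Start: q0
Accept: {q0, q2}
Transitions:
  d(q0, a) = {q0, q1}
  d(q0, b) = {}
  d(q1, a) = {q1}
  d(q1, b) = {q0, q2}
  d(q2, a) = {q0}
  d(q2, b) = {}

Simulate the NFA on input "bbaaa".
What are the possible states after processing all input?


Start: {q0}
  --b--> {}
  --b--> {}
  --a--> {}
  --a--> {}
  --a--> {}

{} (empty set, no valid transitions)


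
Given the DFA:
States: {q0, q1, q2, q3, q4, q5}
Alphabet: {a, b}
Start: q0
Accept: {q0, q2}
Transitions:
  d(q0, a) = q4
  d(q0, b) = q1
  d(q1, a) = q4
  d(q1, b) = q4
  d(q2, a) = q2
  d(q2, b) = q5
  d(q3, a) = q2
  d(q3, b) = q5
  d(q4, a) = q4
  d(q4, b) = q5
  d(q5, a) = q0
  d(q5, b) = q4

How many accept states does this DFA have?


Accept states listed: {q0, q2}
Counting: q0(1) q2(2)

2


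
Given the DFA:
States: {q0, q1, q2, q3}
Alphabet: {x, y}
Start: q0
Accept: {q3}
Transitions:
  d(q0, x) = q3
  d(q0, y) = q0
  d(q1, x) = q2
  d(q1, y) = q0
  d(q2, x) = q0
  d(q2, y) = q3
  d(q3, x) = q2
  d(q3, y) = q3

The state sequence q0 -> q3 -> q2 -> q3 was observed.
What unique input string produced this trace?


Trace back each transition to find the symbol:
  q0 --[x]--> q3
  q3 --[x]--> q2
  q2 --[y]--> q3

"xxy"


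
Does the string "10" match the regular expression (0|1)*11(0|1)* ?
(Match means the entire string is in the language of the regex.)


|string| = 2; first = '1'; last = '0'

No, "10" does not match (0|1)*11(0|1)*


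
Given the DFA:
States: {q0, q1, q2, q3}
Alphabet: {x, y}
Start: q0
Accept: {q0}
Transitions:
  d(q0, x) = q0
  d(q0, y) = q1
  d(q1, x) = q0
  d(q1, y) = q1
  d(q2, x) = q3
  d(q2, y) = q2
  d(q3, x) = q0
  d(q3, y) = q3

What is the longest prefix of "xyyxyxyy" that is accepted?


Run the DFA, marking each prefix where the state is accepting:
  "" -> q0 [accept]
  "x" -> q0 [accept]
  "xy" -> q1 [reject]
  "xyy" -> q1 [reject]
  "xyyx" -> q0 [accept]
  "xyyxy" -> q1 [reject]
  "xyyxyx" -> q0 [accept]
  "xyyxyxy" -> q1 [reject]
  "xyyxyxyy" -> q1 [reject]

"xyyxyx"


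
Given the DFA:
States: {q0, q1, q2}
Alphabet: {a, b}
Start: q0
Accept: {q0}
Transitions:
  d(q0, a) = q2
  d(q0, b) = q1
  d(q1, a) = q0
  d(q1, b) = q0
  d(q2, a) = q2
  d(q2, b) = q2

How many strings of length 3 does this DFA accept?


Enumerating all length-3 strings:
  "aaa" -> q2 [reject]
  "aab" -> q2 [reject]
  "aba" -> q2 [reject]
  "abb" -> q2 [reject]
  "baa" -> q2 [reject]
  "bab" -> q1 [reject]
  "bba" -> q2 [reject]
  "bbb" -> q1 [reject]

0 out of 8


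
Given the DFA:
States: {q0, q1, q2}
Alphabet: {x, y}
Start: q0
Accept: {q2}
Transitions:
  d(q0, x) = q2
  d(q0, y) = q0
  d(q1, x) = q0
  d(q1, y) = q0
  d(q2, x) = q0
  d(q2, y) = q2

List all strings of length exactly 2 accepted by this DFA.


All strings of length 2: 4 total
Accepted: 2

"xy", "yx"


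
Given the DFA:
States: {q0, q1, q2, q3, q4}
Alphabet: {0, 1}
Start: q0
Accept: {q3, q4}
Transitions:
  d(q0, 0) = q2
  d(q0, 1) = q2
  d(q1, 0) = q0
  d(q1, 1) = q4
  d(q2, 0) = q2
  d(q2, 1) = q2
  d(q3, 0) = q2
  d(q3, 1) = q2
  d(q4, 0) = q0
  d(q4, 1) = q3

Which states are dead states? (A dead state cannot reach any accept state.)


Forward reachability from each state:
  q0 -> reaches {q0, q2}, no accept state (dead)
  q1 -> reaches accept state q3 (live)
  q2 -> reaches {q2}, no accept state (dead)
  q3 -> reaches accept state q3 (live)
  q4 -> reaches accept state q3 (live)

{q0, q2}


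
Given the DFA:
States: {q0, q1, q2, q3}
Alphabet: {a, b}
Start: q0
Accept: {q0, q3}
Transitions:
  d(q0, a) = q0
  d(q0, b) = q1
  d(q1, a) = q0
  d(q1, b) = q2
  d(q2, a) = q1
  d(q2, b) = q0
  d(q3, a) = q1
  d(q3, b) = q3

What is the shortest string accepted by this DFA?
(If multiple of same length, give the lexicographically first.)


BFS by string length (lex-first path to each state shown):
  len 0: q0<-""
Found accept state at length 0.

"" (empty string)


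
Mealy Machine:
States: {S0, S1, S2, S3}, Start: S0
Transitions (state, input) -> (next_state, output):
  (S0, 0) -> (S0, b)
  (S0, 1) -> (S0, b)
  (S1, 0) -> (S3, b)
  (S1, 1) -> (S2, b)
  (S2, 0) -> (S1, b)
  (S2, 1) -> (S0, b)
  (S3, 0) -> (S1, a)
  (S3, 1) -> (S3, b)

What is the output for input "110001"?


Step-by-step:
  (S0, 1) -> (S0, b)
  (S0, 1) -> (S0, b)
  (S0, 0) -> (S0, b)
  (S0, 0) -> (S0, b)
  (S0, 0) -> (S0, b)
  (S0, 1) -> (S0, b)

"bbbbbb"


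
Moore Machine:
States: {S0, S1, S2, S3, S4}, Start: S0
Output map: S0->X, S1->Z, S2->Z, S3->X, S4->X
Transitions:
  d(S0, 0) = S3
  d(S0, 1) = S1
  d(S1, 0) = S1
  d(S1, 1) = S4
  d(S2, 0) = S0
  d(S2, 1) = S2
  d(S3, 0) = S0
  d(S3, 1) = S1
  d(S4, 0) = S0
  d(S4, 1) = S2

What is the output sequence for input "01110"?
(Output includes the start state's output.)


Start: S0 (output X)
  --0--> S3 (output X)
  --1--> S1 (output Z)
  --1--> S4 (output X)
  --1--> S2 (output Z)
  --0--> S0 (output X)

"XXZXZX"


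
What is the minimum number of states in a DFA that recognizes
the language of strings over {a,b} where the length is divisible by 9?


States track (length) mod 9.
Need 9 states: one per remainder 0..8; accept = remainder 0.

9


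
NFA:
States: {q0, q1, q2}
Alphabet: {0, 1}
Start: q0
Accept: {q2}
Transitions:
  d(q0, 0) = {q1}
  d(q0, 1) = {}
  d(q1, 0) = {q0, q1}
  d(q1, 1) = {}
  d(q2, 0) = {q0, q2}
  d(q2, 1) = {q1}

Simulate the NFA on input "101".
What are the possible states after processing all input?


Start: {q0}
  --1--> {}
  --0--> {}
  --1--> {}

{} (empty set, no valid transitions)


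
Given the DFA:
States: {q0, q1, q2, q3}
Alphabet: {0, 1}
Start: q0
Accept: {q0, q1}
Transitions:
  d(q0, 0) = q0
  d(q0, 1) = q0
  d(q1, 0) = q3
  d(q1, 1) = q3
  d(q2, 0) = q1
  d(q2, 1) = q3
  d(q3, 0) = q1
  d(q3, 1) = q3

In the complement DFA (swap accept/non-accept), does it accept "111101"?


Trace: q0 -> q0 -> q0 -> q0 -> q0 -> q0 -> q0
Final: q0
Original accept: {q0, q1}
Complement: q0 is in original accept

No, complement rejects (original accepts)


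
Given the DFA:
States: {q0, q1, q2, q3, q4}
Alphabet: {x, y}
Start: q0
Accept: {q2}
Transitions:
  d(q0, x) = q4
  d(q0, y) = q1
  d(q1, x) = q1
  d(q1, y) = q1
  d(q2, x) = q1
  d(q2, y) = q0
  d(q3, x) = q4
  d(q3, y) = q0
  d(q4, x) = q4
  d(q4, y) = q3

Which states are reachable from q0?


BFS from q0:
  layer 0: {q0}
  layer 1: {q1, q4}
  layer 2: {q3}

{q0, q1, q3, q4}


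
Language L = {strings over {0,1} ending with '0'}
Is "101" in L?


last symbol = '1'

No, "101" is not in L


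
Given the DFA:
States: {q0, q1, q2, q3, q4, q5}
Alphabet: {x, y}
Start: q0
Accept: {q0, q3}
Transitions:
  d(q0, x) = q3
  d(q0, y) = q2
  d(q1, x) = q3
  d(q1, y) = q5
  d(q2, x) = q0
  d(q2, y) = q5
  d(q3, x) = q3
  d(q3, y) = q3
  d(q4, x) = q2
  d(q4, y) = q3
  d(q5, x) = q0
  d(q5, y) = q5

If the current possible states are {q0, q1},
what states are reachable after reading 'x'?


Apply transition on 'x' from each current state:
  d(q0, x) = q3
  d(q1, x) = q3

{q3}


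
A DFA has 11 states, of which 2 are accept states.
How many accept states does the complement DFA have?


Complement swaps accept and non-accept states.
11 - 2 = 9

9


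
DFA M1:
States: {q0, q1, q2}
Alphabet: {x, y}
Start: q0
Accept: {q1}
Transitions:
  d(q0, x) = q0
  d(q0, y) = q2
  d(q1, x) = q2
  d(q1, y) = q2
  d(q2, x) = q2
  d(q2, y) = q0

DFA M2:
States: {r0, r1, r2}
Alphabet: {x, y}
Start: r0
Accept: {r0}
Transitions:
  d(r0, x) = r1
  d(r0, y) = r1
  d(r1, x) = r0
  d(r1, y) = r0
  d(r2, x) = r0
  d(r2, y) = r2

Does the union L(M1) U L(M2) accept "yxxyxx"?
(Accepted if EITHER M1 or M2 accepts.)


M1: final=q0 accepted=False
M2: final=r0 accepted=True

Yes, union accepts


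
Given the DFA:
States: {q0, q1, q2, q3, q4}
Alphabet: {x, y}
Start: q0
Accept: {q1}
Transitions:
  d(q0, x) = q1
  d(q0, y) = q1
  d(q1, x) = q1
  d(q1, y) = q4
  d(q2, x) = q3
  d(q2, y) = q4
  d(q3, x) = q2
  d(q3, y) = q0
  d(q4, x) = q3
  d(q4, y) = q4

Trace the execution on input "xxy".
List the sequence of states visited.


Input: xxy
d(q0, x) = q1
d(q1, x) = q1
d(q1, y) = q4


q0 -> q1 -> q1 -> q4


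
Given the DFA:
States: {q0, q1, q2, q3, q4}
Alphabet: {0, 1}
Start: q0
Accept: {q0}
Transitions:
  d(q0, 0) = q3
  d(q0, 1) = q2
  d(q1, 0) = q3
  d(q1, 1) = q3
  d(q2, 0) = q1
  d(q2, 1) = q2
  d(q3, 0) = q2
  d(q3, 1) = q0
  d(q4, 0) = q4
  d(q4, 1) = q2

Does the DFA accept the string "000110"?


Trace: q0 -> q3 -> q2 -> q1 -> q3 -> q0 -> q3
Final state: q3
Accept states: {q0}

No, rejected (final state q3 is not an accept state)


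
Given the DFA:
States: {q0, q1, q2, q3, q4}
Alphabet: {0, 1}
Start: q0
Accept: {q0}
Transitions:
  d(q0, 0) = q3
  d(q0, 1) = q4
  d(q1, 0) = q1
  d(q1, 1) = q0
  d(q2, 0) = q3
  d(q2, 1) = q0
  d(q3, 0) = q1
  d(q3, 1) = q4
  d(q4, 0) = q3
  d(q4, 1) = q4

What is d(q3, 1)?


Looking up transition d(q3, 1)

q4


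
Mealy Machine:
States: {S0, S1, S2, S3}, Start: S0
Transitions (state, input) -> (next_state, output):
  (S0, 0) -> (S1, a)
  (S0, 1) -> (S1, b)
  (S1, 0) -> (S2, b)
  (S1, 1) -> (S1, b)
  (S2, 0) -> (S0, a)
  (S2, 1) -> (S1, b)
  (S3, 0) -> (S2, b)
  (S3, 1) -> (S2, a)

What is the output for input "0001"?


Step-by-step:
  (S0, 0) -> (S1, a)
  (S1, 0) -> (S2, b)
  (S2, 0) -> (S0, a)
  (S0, 1) -> (S1, b)

"abab"


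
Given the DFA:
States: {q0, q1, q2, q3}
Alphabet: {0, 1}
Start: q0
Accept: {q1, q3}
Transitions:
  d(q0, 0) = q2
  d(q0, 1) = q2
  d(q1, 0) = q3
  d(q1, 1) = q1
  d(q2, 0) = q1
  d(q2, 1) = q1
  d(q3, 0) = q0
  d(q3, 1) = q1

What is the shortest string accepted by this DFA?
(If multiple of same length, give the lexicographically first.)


BFS by string length (lex-first path to each state shown):
  len 0: q0<-""
  len 1: q2<-"0"
  len 2: q1<-"00"
Found accept state at length 2.

"00"


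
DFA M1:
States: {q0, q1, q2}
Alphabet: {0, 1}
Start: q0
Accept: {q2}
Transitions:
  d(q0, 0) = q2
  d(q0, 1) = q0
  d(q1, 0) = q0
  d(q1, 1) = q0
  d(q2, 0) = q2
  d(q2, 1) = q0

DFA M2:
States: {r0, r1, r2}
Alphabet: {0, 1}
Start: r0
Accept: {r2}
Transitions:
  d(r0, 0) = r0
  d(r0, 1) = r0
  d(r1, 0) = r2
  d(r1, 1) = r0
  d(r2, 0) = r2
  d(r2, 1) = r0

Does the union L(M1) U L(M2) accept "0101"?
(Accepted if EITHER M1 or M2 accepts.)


M1: final=q0 accepted=False
M2: final=r0 accepted=False

No, union rejects (neither accepts)


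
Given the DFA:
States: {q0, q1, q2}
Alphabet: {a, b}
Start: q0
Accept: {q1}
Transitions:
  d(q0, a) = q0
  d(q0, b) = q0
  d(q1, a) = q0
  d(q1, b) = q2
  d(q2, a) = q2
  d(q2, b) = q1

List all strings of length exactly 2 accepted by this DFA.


All strings of length 2: 4 total
Accepted: 0

None


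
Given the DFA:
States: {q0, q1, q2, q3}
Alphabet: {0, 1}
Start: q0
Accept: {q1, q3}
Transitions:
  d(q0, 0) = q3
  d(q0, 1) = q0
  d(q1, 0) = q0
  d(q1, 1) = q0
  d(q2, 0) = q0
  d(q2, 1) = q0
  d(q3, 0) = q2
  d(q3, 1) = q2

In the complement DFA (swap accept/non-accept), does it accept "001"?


Trace: q0 -> q3 -> q2 -> q0
Final: q0
Original accept: {q1, q3}
Complement: q0 is not in original accept

Yes, complement accepts (original rejects)


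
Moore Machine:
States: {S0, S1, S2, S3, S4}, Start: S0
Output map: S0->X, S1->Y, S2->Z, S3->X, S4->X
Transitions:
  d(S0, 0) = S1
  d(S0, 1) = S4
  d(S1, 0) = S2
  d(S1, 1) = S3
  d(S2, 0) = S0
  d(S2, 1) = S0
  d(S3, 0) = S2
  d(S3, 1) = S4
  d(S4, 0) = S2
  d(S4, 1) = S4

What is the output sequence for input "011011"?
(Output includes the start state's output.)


Start: S0 (output X)
  --0--> S1 (output Y)
  --1--> S3 (output X)
  --1--> S4 (output X)
  --0--> S2 (output Z)
  --1--> S0 (output X)
  --1--> S4 (output X)

"XYXXZXX"


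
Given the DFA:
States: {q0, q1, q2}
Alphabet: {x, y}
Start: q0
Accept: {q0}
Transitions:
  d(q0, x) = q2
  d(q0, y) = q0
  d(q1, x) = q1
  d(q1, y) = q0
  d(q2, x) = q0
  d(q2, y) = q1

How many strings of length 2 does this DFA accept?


Enumerating all length-2 strings:
  "xx" -> q0 [accept]
  "xy" -> q1 [reject]
  "yx" -> q2 [reject]
  "yy" -> q0 [accept]

2 out of 4


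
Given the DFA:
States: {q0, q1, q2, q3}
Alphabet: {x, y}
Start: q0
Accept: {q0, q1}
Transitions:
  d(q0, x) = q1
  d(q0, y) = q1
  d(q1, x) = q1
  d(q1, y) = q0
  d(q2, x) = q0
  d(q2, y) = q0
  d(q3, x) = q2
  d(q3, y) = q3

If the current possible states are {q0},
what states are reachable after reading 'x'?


Apply transition on 'x' from each current state:
  d(q0, x) = q1

{q1}


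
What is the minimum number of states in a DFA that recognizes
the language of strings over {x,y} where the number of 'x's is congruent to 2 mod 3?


States track (count of 'x') mod 3.
Need 3 states: one per remainder 0..2; accept = remainder 2.

3
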